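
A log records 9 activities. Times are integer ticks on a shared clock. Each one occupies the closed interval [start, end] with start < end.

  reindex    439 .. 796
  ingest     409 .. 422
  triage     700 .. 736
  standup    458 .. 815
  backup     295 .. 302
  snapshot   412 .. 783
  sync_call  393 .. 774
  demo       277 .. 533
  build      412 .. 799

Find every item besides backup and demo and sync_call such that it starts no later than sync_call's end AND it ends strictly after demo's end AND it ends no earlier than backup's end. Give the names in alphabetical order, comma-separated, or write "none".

Conditions: its start is no later than sync_call's end (X.start <= 774) AND its end is strictly after demo's end (X.end > 533) AND its end is no earlier than backup's end (X.end >= 302).
build: start 412 <= 774? ✓; end 799 > 533? ✓; end 799 >= 302? ✓ → yes.
ingest: start 409 <= 774? ✓; end 422 > 533? ✗; end 422 >= 302? ✓ → no.
reindex: start 439 <= 774? ✓; end 796 > 533? ✓; end 796 >= 302? ✓ → yes.
snapshot: start 412 <= 774? ✓; end 783 > 533? ✓; end 783 >= 302? ✓ → yes.
standup: start 458 <= 774? ✓; end 815 > 533? ✓; end 815 >= 302? ✓ → yes.
triage: start 700 <= 774? ✓; end 736 > 533? ✓; end 736 >= 302? ✓ → yes.
Result: build, reindex, snapshot, standup, triage.

build, reindex, snapshot, standup, triage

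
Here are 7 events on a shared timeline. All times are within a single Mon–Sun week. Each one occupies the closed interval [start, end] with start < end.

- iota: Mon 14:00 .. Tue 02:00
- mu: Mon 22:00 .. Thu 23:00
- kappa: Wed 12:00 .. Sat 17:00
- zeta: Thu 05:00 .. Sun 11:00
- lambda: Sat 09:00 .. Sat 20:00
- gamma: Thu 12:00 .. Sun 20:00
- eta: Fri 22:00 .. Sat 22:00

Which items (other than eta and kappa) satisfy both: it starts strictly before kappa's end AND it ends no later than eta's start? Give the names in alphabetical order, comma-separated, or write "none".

Conditions: its start is strictly before kappa's end (X.start < Sat 17:00) AND its end is no later than eta's start (X.end <= Fri 22:00).
gamma: start Thu 12:00 < Sat 17:00? ✓; end Sun 20:00 <= Fri 22:00? ✗ → no.
iota: start Mon 14:00 < Sat 17:00? ✓; end Tue 02:00 <= Fri 22:00? ✓ → yes.
lambda: start Sat 09:00 < Sat 17:00? ✓; end Sat 20:00 <= Fri 22:00? ✗ → no.
mu: start Mon 22:00 < Sat 17:00? ✓; end Thu 23:00 <= Fri 22:00? ✓ → yes.
zeta: start Thu 05:00 < Sat 17:00? ✓; end Sun 11:00 <= Fri 22:00? ✗ → no.
Result: iota, mu.

iota, mu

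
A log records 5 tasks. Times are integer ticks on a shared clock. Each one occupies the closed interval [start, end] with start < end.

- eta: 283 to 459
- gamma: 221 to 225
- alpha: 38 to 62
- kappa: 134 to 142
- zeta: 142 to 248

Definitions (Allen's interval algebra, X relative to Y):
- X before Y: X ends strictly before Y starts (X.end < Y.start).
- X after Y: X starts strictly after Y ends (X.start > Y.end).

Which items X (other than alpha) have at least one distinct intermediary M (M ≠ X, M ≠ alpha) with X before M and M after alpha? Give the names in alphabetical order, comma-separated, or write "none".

gamma, kappa, zeta

Target alpha = [38, 62].
Intermediaries M with M after alpha: eta, gamma, kappa, zeta.
Via eta — items with X before eta: gamma, kappa, zeta.
Via gamma — items with X before gamma: kappa.
Via kappa — items with X before kappa: none.
Via zeta — items with X before zeta: none.
Union: gamma, kappa, zeta.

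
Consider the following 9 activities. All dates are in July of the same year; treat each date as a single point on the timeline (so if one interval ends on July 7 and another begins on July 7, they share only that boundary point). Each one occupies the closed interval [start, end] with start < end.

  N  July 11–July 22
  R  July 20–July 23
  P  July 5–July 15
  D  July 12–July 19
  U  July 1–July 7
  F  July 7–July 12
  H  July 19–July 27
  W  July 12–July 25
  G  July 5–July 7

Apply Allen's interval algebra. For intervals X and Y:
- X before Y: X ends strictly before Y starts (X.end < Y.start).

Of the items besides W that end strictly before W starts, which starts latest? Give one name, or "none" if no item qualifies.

G

Target W = [July 12, July 25].
D [July 12, July 19] → starts → excluded.
F [July 7, July 12] → meets → excluded.
G [July 5, July 7] → before → candidate.
H [July 19, July 27] → overlapped-by → excluded.
N [July 11, July 22] → overlaps → excluded.
P [July 5, July 15] → overlaps → excluded.
R [July 20, July 23] → during → excluded.
U [July 1, July 7] → before → candidate.
Among candidates, latest start is July 5 → G.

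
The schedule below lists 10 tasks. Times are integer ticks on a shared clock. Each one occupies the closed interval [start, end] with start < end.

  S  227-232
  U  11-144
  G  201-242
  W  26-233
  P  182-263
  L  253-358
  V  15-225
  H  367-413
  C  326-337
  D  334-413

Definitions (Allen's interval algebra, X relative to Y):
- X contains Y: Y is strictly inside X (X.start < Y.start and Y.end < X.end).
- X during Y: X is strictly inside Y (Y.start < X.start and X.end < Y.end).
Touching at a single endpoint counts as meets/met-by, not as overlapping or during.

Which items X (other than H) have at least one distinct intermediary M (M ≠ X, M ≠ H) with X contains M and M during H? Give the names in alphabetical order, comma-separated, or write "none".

Target H = [367, 413].
Intermediaries M with M during H: none.
Union: none.

none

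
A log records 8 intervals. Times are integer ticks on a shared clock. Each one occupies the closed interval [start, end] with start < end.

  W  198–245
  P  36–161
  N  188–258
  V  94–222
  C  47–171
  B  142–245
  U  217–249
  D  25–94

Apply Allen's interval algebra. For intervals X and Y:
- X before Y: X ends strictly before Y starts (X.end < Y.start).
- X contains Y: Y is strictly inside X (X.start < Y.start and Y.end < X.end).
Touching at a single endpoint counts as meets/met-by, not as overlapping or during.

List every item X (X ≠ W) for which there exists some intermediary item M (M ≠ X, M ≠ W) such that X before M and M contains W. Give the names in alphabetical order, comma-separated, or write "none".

Target W = [198, 245].
Intermediaries M with M contains W: N.
Via N — items with X before N: C, D, P.
Union: C, D, P.

C, D, P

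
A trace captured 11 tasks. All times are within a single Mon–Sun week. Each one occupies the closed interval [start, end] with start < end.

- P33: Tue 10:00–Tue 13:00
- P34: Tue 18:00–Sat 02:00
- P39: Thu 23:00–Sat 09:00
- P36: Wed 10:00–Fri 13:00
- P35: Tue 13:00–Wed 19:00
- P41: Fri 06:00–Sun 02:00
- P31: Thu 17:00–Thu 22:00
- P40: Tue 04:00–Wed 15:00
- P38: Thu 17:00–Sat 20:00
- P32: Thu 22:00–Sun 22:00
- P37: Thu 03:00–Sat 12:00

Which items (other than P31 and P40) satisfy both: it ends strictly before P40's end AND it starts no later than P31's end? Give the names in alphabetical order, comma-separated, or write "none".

P33

Conditions: its end is strictly before P40's end (X.end < Wed 15:00) AND its start is no later than P31's end (X.start <= Thu 22:00).
P32: end Sun 22:00 < Wed 15:00? ✗; start Thu 22:00 <= Thu 22:00? ✓ → no.
P33: end Tue 13:00 < Wed 15:00? ✓; start Tue 10:00 <= Thu 22:00? ✓ → yes.
P34: end Sat 02:00 < Wed 15:00? ✗; start Tue 18:00 <= Thu 22:00? ✓ → no.
P35: end Wed 19:00 < Wed 15:00? ✗; start Tue 13:00 <= Thu 22:00? ✓ → no.
P36: end Fri 13:00 < Wed 15:00? ✗; start Wed 10:00 <= Thu 22:00? ✓ → no.
P37: end Sat 12:00 < Wed 15:00? ✗; start Thu 03:00 <= Thu 22:00? ✓ → no.
P38: end Sat 20:00 < Wed 15:00? ✗; start Thu 17:00 <= Thu 22:00? ✓ → no.
P39: end Sat 09:00 < Wed 15:00? ✗; start Thu 23:00 <= Thu 22:00? ✗ → no.
P41: end Sun 02:00 < Wed 15:00? ✗; start Fri 06:00 <= Thu 22:00? ✗ → no.
Result: P33.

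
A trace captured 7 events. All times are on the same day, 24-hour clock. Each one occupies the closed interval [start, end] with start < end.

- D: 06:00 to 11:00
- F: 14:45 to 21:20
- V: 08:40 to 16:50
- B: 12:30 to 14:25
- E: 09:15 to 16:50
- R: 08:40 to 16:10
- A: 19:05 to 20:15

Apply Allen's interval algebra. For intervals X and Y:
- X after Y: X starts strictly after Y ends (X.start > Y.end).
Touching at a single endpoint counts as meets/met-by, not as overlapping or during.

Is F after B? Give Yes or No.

F = [14:45, 21:20], B = [12:30, 14:25].
Actual relation of F to B: after.
Asked whether 'after' holds → Yes.

Yes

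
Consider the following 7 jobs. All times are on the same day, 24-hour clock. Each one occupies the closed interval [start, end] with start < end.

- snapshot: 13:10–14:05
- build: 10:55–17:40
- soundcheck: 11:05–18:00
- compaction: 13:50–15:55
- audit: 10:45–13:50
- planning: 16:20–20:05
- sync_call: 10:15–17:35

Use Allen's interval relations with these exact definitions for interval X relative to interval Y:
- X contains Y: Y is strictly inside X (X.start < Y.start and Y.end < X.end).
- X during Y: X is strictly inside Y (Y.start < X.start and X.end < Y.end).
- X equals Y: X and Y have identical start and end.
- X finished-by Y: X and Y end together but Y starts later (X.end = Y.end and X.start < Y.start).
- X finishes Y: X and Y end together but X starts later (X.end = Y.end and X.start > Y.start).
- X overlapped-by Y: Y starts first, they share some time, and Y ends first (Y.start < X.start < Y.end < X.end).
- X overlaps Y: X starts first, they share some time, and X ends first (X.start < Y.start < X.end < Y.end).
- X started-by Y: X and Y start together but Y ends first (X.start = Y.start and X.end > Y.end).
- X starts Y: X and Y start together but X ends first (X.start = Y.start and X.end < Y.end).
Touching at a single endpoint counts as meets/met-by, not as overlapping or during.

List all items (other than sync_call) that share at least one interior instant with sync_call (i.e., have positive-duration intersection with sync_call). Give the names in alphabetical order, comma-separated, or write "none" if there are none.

Target sync_call = [10:15, 17:35].
audit [10:45, 13:50] → during → yes.
build [10:55, 17:40] → overlapped-by → yes.
compaction [13:50, 15:55] → during → yes.
planning [16:20, 20:05] → overlapped-by → yes.
snapshot [13:10, 14:05] → during → yes.
soundcheck [11:05, 18:00] → overlapped-by → yes.
Result: audit, build, compaction, planning, snapshot, soundcheck.

audit, build, compaction, planning, snapshot, soundcheck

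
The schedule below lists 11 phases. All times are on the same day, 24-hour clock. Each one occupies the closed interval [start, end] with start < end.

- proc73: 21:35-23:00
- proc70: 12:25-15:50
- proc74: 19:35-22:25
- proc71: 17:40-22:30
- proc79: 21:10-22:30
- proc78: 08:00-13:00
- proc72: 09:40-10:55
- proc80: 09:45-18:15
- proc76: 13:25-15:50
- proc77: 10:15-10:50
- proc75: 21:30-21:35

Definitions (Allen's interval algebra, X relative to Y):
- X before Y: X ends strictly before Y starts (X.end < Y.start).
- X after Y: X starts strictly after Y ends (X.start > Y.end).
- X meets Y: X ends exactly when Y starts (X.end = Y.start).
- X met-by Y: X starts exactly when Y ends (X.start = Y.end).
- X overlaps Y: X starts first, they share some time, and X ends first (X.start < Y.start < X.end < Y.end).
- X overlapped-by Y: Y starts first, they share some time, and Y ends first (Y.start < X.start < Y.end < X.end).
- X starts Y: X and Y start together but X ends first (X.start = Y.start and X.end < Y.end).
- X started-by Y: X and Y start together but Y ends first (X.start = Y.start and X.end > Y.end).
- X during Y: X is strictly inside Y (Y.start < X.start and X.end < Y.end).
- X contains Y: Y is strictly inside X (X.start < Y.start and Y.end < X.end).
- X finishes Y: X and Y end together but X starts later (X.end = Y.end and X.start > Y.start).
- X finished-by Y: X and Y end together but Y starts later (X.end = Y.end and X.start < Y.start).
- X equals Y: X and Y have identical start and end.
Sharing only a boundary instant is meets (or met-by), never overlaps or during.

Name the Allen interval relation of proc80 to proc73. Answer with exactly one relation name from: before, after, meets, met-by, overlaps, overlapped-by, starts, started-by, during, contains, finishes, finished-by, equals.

before

proc80 = [09:45, 18:15]; proc73 = [21:35, 23:00].
Compare endpoints: proc80.start < proc73.start, proc80.start < proc73.end, proc80.end < proc73.start, proc80.end < proc73.end.
That pattern is 'before'.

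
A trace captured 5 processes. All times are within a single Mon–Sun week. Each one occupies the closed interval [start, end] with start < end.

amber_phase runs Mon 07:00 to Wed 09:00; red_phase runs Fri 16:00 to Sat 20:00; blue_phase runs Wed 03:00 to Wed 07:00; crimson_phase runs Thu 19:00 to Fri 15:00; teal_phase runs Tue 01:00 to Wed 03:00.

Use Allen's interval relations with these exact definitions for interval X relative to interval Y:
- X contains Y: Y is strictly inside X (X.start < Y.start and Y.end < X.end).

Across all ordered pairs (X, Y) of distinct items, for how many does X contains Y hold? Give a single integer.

Checking all 20 ordered pairs for relation 'contains'; matching pairs in alphabetical order:
(amber_phase, blue_phase): amber_phase contains blue_phase ✓
(amber_phase, teal_phase): amber_phase contains teal_phase ✓
Count: 2.

2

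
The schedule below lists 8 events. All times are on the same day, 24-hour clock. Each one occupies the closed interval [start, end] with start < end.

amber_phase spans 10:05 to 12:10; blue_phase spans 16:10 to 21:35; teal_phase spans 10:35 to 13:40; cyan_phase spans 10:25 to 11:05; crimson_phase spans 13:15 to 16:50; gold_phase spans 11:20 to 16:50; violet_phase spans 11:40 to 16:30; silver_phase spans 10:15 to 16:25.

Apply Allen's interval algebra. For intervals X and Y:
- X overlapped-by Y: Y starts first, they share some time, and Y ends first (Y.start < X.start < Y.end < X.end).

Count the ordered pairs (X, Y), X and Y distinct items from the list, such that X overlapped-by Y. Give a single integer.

16

Checking all 56 ordered pairs for relation 'overlapped-by'; matching pairs in alphabetical order:
(blue_phase, crimson_phase): blue_phase overlapped-by crimson_phase ✓
(blue_phase, gold_phase): blue_phase overlapped-by gold_phase ✓
(blue_phase, silver_phase): blue_phase overlapped-by silver_phase ✓
(blue_phase, violet_phase): blue_phase overlapped-by violet_phase ✓
(crimson_phase, silver_phase): crimson_phase overlapped-by silver_phase ✓
(crimson_phase, teal_phase): crimson_phase overlapped-by teal_phase ✓
(crimson_phase, violet_phase): crimson_phase overlapped-by violet_phase ✓
(gold_phase, amber_phase): gold_phase overlapped-by amber_phase ✓
(gold_phase, silver_phase): gold_phase overlapped-by silver_phase ✓
(gold_phase, teal_phase): gold_phase overlapped-by teal_phase ✓
(silver_phase, amber_phase): silver_phase overlapped-by amber_phase ✓
(teal_phase, amber_phase): teal_phase overlapped-by amber_phase ✓
(teal_phase, cyan_phase): teal_phase overlapped-by cyan_phase ✓
(violet_phase, amber_phase): violet_phase overlapped-by amber_phase ✓
(violet_phase, silver_phase): violet_phase overlapped-by silver_phase ✓
(violet_phase, teal_phase): violet_phase overlapped-by teal_phase ✓
Count: 16.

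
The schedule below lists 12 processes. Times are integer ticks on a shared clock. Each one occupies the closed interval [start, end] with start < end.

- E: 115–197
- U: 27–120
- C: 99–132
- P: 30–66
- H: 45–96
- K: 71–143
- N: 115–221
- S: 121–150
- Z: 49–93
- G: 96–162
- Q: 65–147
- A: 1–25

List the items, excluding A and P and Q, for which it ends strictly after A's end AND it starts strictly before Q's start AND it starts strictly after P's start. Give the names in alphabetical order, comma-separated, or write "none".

H, Z

Conditions: its end is strictly after A's end (X.end > 25) AND its start is strictly before Q's start (X.start < 65) AND its start is strictly after P's start (X.start > 30).
C: end 132 > 25? ✓; start 99 < 65? ✗; start 99 > 30? ✓ → no.
E: end 197 > 25? ✓; start 115 < 65? ✗; start 115 > 30? ✓ → no.
G: end 162 > 25? ✓; start 96 < 65? ✗; start 96 > 30? ✓ → no.
H: end 96 > 25? ✓; start 45 < 65? ✓; start 45 > 30? ✓ → yes.
K: end 143 > 25? ✓; start 71 < 65? ✗; start 71 > 30? ✓ → no.
N: end 221 > 25? ✓; start 115 < 65? ✗; start 115 > 30? ✓ → no.
S: end 150 > 25? ✓; start 121 < 65? ✗; start 121 > 30? ✓ → no.
U: end 120 > 25? ✓; start 27 < 65? ✓; start 27 > 30? ✗ → no.
Z: end 93 > 25? ✓; start 49 < 65? ✓; start 49 > 30? ✓ → yes.
Result: H, Z.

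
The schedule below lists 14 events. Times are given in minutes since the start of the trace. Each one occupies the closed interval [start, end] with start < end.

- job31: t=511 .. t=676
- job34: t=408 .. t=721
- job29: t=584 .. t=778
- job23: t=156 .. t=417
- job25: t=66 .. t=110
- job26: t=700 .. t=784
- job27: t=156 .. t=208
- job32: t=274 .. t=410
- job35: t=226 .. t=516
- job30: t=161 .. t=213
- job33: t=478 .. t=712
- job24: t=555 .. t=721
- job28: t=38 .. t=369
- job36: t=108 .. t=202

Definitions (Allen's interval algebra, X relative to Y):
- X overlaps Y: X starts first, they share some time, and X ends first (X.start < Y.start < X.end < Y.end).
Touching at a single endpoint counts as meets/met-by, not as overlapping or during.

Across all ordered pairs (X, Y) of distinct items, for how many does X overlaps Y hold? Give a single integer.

Checking all 182 ordered pairs for relation 'overlaps'; matching pairs in alphabetical order:
(job23, job34): job23 overlaps job34 ✓
(job23, job35): job23 overlaps job35 ✓
(job24, job26): job24 overlaps job26 ✓
(job24, job29): job24 overlaps job29 ✓
(job25, job36): job25 overlaps job36 ✓
(job27, job30): job27 overlaps job30 ✓
(job28, job23): job28 overlaps job23 ✓
(job28, job32): job28 overlaps job32 ✓
(job28, job35): job28 overlaps job35 ✓
(job29, job26): job29 overlaps job26 ✓
(job31, job24): job31 overlaps job24 ✓
(job31, job29): job31 overlaps job29 ✓
(job32, job34): job32 overlaps job34 ✓
(job33, job24): job33 overlaps job24 ✓
(job33, job26): job33 overlaps job26 ✓
(job33, job29): job33 overlaps job29 ✓
(job34, job26): job34 overlaps job26 ✓
(job34, job29): job34 overlaps job29 ✓
(job35, job31): job35 overlaps job31 ✓
(job35, job33): job35 overlaps job33 ✓
(job35, job34): job35 overlaps job34 ✓
(job36, job23): job36 overlaps job23 ✓
(job36, job27): job36 overlaps job27 ✓
(job36, job30): job36 overlaps job30 ✓
Count: 24.

24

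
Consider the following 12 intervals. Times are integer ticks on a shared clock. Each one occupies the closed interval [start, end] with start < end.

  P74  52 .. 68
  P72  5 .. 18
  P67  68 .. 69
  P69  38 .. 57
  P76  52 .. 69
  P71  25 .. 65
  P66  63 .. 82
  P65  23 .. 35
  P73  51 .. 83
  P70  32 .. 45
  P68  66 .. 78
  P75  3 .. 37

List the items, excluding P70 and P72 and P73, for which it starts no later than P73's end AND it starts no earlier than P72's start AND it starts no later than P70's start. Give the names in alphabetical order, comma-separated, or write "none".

Conditions: its start is no later than P73's end (X.start <= 83) AND its start is no earlier than P72's start (X.start >= 5) AND its start is no later than P70's start (X.start <= 32).
P65: start 23 <= 83? ✓; start 23 >= 5? ✓; start 23 <= 32? ✓ → yes.
P66: start 63 <= 83? ✓; start 63 >= 5? ✓; start 63 <= 32? ✗ → no.
P67: start 68 <= 83? ✓; start 68 >= 5? ✓; start 68 <= 32? ✗ → no.
P68: start 66 <= 83? ✓; start 66 >= 5? ✓; start 66 <= 32? ✗ → no.
P69: start 38 <= 83? ✓; start 38 >= 5? ✓; start 38 <= 32? ✗ → no.
P71: start 25 <= 83? ✓; start 25 >= 5? ✓; start 25 <= 32? ✓ → yes.
P74: start 52 <= 83? ✓; start 52 >= 5? ✓; start 52 <= 32? ✗ → no.
P75: start 3 <= 83? ✓; start 3 >= 5? ✗; start 3 <= 32? ✓ → no.
P76: start 52 <= 83? ✓; start 52 >= 5? ✓; start 52 <= 32? ✗ → no.
Result: P65, P71.

P65, P71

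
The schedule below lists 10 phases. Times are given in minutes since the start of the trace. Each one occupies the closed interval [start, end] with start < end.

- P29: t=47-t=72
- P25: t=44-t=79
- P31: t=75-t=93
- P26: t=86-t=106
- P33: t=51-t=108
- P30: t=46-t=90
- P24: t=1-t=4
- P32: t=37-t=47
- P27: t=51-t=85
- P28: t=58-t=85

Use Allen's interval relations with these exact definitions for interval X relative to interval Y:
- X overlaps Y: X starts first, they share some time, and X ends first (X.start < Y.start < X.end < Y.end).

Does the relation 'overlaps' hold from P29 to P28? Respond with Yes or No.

Yes

P29 = [t=47, t=72], P28 = [t=58, t=85].
Actual relation of P29 to P28: overlaps.
Asked whether 'overlaps' holds → Yes.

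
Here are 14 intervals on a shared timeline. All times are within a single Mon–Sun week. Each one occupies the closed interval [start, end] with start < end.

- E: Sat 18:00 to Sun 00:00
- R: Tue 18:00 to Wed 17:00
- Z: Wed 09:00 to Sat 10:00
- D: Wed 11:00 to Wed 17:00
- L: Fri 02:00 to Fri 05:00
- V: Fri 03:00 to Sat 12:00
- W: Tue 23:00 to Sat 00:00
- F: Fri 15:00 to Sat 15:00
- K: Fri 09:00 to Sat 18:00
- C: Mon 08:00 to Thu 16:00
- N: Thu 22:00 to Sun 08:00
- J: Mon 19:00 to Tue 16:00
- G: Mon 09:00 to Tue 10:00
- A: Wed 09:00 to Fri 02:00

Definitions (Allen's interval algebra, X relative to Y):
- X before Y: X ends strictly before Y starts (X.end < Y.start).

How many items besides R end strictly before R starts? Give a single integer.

2

Target R = [Tue 18:00, Wed 17:00].
A [Wed 09:00, Fri 02:00] → overlapped-by → no.
C [Mon 08:00, Thu 16:00] → contains → no.
D [Wed 11:00, Wed 17:00] → finishes → no.
E [Sat 18:00, Sun 00:00] → after → no.
F [Fri 15:00, Sat 15:00] → after → no.
G [Mon 09:00, Tue 10:00] → before → counts.
J [Mon 19:00, Tue 16:00] → before → counts.
K [Fri 09:00, Sat 18:00] → after → no.
L [Fri 02:00, Fri 05:00] → after → no.
N [Thu 22:00, Sun 08:00] → after → no.
V [Fri 03:00, Sat 12:00] → after → no.
W [Tue 23:00, Sat 00:00] → overlapped-by → no.
Z [Wed 09:00, Sat 10:00] → overlapped-by → no.
Total: 2.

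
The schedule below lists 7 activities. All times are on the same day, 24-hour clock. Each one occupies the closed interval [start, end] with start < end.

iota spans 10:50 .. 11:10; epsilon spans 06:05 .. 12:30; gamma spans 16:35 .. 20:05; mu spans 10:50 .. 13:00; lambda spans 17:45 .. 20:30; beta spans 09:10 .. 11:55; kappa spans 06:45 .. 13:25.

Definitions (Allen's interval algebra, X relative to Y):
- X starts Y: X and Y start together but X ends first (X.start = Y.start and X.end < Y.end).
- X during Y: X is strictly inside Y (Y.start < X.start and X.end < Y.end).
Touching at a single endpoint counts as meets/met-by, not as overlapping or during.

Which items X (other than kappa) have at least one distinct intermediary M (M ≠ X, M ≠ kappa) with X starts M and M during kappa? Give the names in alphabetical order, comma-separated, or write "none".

Target kappa = [06:45, 13:25].
Intermediaries M with M during kappa: beta, iota, mu.
Via beta — items with X starts beta: none.
Via iota — items with X starts iota: none.
Via mu — items with X starts mu: iota.
Union: iota.

iota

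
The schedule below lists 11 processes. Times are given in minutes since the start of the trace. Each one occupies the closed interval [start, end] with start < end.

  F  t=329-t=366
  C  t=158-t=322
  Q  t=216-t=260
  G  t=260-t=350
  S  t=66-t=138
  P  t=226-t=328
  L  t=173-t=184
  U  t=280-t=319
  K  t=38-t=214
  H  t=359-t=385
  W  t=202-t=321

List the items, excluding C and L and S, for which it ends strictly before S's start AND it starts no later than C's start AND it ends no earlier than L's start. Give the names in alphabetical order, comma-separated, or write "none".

none

Conditions: its end is strictly before S's start (X.end < t=66) AND its start is no later than C's start (X.start <= t=158) AND its end is no earlier than L's start (X.end >= t=173).
F: end t=366 < t=66? ✗; start t=329 <= t=158? ✗; end t=366 >= t=173? ✓ → no.
G: end t=350 < t=66? ✗; start t=260 <= t=158? ✗; end t=350 >= t=173? ✓ → no.
H: end t=385 < t=66? ✗; start t=359 <= t=158? ✗; end t=385 >= t=173? ✓ → no.
K: end t=214 < t=66? ✗; start t=38 <= t=158? ✓; end t=214 >= t=173? ✓ → no.
P: end t=328 < t=66? ✗; start t=226 <= t=158? ✗; end t=328 >= t=173? ✓ → no.
Q: end t=260 < t=66? ✗; start t=216 <= t=158? ✗; end t=260 >= t=173? ✓ → no.
U: end t=319 < t=66? ✗; start t=280 <= t=158? ✗; end t=319 >= t=173? ✓ → no.
W: end t=321 < t=66? ✗; start t=202 <= t=158? ✗; end t=321 >= t=173? ✓ → no.
Result: none.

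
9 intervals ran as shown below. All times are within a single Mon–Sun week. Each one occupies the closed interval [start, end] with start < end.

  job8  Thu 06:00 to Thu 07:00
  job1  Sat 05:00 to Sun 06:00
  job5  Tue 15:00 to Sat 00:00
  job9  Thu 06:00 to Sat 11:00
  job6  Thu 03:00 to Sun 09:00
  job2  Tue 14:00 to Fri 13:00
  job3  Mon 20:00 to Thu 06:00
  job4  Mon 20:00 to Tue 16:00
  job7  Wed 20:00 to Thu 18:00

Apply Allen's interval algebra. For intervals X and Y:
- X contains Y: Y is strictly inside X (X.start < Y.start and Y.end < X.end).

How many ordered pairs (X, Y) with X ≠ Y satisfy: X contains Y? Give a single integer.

Checking all 72 ordered pairs for relation 'contains'; matching pairs in alphabetical order:
(job2, job7): job2 contains job7 ✓
(job2, job8): job2 contains job8 ✓
(job5, job7): job5 contains job7 ✓
(job5, job8): job5 contains job8 ✓
(job6, job1): job6 contains job1 ✓
(job6, job8): job6 contains job8 ✓
(job6, job9): job6 contains job9 ✓
(job7, job8): job7 contains job8 ✓
Count: 8.

8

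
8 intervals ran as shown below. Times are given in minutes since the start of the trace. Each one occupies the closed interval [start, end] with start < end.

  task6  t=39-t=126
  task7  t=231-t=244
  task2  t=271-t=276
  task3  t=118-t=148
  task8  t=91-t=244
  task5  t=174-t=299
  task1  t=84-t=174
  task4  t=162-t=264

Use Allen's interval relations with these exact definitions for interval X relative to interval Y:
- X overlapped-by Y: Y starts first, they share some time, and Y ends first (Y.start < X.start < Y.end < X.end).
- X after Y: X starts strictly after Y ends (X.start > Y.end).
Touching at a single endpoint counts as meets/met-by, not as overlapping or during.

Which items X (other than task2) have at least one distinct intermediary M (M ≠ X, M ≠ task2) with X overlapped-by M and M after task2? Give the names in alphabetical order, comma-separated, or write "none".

none

Target task2 = [t=271, t=276].
Intermediaries M with M after task2: none.
Union: none.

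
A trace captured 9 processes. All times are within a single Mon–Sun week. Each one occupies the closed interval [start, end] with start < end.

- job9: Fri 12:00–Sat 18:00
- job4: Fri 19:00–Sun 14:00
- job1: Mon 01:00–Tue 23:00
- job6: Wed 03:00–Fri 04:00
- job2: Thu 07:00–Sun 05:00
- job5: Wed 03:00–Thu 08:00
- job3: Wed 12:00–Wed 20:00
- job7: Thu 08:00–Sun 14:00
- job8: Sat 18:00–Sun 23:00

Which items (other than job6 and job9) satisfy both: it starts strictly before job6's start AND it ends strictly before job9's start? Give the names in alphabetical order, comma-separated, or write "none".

Conditions: its start is strictly before job6's start (X.start < Wed 03:00) AND its end is strictly before job9's start (X.end < Fri 12:00).
job1: start Mon 01:00 < Wed 03:00? ✓; end Tue 23:00 < Fri 12:00? ✓ → yes.
job2: start Thu 07:00 < Wed 03:00? ✗; end Sun 05:00 < Fri 12:00? ✗ → no.
job3: start Wed 12:00 < Wed 03:00? ✗; end Wed 20:00 < Fri 12:00? ✓ → no.
job4: start Fri 19:00 < Wed 03:00? ✗; end Sun 14:00 < Fri 12:00? ✗ → no.
job5: start Wed 03:00 < Wed 03:00? ✗; end Thu 08:00 < Fri 12:00? ✓ → no.
job7: start Thu 08:00 < Wed 03:00? ✗; end Sun 14:00 < Fri 12:00? ✗ → no.
job8: start Sat 18:00 < Wed 03:00? ✗; end Sun 23:00 < Fri 12:00? ✗ → no.
Result: job1.

job1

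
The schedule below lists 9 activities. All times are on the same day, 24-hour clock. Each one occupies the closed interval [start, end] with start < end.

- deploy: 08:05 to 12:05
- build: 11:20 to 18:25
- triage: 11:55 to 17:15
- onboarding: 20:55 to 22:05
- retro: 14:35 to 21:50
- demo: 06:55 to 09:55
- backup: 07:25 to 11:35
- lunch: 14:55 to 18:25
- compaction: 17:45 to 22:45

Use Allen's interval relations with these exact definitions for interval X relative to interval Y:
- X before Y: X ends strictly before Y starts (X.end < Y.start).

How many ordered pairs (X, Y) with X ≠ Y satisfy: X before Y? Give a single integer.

19

Checking all 72 ordered pairs for relation 'before'; matching pairs in alphabetical order:
(backup, compaction): backup before compaction ✓
(backup, lunch): backup before lunch ✓
(backup, onboarding): backup before onboarding ✓
(backup, retro): backup before retro ✓
(backup, triage): backup before triage ✓
(build, onboarding): build before onboarding ✓
(demo, build): demo before build ✓
(demo, compaction): demo before compaction ✓
(demo, lunch): demo before lunch ✓
(demo, onboarding): demo before onboarding ✓
(demo, retro): demo before retro ✓
(demo, triage): demo before triage ✓
(deploy, compaction): deploy before compaction ✓
(deploy, lunch): deploy before lunch ✓
(deploy, onboarding): deploy before onboarding ✓
(deploy, retro): deploy before retro ✓
(lunch, onboarding): lunch before onboarding ✓
(triage, compaction): triage before compaction ✓
(triage, onboarding): triage before onboarding ✓
Count: 19.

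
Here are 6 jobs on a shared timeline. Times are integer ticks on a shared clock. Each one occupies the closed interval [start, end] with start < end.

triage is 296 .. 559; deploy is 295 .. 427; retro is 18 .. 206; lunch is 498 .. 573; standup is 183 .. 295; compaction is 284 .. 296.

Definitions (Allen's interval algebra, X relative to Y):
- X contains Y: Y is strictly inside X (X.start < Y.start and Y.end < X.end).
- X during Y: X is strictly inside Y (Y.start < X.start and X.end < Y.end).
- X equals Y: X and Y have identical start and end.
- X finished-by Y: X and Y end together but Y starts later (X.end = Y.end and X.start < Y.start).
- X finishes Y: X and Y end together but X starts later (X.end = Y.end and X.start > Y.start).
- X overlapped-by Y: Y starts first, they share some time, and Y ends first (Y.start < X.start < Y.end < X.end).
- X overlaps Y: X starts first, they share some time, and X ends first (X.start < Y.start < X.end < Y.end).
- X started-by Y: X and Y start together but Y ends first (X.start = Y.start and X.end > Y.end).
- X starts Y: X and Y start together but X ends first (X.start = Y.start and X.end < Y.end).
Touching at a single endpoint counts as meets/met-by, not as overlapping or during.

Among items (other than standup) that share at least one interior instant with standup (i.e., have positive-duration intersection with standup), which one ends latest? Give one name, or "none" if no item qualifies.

compaction

Target standup = [183, 295].
compaction [284, 296] → overlapped-by → candidate.
deploy [295, 427] → met-by → excluded.
lunch [498, 573] → after → excluded.
retro [18, 206] → overlaps → candidate.
triage [296, 559] → after → excluded.
Among candidates, latest end is 296 → compaction.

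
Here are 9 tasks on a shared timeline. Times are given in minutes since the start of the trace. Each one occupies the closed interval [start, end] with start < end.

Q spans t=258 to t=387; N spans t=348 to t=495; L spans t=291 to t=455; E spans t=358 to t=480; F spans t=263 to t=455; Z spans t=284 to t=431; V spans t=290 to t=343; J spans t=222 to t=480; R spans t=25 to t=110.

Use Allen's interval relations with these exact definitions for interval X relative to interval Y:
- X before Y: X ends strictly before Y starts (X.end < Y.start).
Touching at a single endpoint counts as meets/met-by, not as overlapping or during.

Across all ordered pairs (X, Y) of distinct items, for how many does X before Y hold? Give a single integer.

Checking all 72 ordered pairs for relation 'before'; matching pairs in alphabetical order:
(R, E): R before E ✓
(R, F): R before F ✓
(R, J): R before J ✓
(R, L): R before L ✓
(R, N): R before N ✓
(R, Q): R before Q ✓
(R, V): R before V ✓
(R, Z): R before Z ✓
(V, E): V before E ✓
(V, N): V before N ✓
Count: 10.

10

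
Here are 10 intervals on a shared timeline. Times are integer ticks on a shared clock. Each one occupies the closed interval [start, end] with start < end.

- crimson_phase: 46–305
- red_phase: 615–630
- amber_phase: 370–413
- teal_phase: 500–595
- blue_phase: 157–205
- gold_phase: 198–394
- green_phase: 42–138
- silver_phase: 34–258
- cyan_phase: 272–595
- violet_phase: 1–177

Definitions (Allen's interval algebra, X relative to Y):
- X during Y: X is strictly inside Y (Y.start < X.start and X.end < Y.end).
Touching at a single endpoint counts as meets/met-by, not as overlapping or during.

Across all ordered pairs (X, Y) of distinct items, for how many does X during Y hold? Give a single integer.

5

Checking all 90 ordered pairs for relation 'during'; matching pairs in alphabetical order:
(amber_phase, cyan_phase): amber_phase during cyan_phase ✓
(blue_phase, crimson_phase): blue_phase during crimson_phase ✓
(blue_phase, silver_phase): blue_phase during silver_phase ✓
(green_phase, silver_phase): green_phase during silver_phase ✓
(green_phase, violet_phase): green_phase during violet_phase ✓
Count: 5.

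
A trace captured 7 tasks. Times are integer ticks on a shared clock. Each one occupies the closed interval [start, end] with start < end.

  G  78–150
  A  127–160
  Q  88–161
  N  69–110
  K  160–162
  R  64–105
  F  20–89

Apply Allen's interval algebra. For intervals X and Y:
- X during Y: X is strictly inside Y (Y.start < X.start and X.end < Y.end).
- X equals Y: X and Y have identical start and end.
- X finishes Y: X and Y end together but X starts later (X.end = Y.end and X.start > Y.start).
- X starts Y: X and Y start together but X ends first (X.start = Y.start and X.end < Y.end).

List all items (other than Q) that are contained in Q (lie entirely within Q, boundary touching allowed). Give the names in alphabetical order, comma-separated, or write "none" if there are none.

A

Target Q = [88, 161].
A [127, 160] → during → yes.
F [20, 89] → overlaps → no.
G [78, 150] → overlaps → no.
K [160, 162] → overlapped-by → no.
N [69, 110] → overlaps → no.
R [64, 105] → overlaps → no.
Result: A.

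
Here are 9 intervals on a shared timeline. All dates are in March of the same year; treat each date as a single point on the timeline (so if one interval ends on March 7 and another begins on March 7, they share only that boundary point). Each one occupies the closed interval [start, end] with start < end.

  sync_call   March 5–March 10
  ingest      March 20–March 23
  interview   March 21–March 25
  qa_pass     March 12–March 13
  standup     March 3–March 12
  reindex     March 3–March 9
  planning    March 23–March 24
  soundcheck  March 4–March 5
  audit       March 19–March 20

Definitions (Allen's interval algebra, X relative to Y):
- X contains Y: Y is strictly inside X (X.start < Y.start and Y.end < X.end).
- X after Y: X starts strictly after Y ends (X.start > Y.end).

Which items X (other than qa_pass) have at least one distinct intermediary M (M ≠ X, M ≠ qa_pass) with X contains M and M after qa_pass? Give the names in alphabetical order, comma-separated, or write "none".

interview

Target qa_pass = [March 12, March 13].
Intermediaries M with M after qa_pass: audit, ingest, interview, planning.
Via audit — items with X contains audit: none.
Via ingest — items with X contains ingest: none.
Via interview — items with X contains interview: none.
Via planning — items with X contains planning: interview.
Union: interview.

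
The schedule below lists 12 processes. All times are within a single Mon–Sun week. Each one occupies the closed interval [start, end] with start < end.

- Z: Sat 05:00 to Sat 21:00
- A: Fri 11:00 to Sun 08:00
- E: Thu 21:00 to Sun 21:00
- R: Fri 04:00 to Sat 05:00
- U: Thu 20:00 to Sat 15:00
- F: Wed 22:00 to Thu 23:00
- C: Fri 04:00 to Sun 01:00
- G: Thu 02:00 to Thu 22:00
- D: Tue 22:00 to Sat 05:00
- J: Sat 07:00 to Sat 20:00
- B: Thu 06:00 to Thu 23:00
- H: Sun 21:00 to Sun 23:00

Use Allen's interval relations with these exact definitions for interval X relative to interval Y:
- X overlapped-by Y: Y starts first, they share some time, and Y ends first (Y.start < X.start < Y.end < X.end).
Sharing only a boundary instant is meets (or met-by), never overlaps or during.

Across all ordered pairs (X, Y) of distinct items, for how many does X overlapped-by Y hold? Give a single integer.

18

Checking all 132 ordered pairs for relation 'overlapped-by'; matching pairs in alphabetical order:
(A, C): A overlapped-by C ✓
(A, D): A overlapped-by D ✓
(A, R): A overlapped-by R ✓
(A, U): A overlapped-by U ✓
(B, G): B overlapped-by G ✓
(C, D): C overlapped-by D ✓
(C, U): C overlapped-by U ✓
(E, B): E overlapped-by B ✓
(E, D): E overlapped-by D ✓
(E, F): E overlapped-by F ✓
(E, G): E overlapped-by G ✓
(E, U): E overlapped-by U ✓
(J, U): J overlapped-by U ✓
(U, B): U overlapped-by B ✓
(U, D): U overlapped-by D ✓
(U, F): U overlapped-by F ✓
(U, G): U overlapped-by G ✓
(Z, U): Z overlapped-by U ✓
Count: 18.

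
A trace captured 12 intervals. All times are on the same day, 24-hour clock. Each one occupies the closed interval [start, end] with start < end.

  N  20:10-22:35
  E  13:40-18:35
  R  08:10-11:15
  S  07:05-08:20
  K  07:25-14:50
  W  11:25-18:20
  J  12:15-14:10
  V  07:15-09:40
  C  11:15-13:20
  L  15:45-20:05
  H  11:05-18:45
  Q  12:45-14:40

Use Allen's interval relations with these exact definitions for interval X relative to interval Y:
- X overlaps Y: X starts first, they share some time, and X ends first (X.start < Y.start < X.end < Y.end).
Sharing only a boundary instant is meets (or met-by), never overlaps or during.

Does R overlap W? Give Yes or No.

No

R = [08:10, 11:15], W = [11:25, 18:20].
Actual relation of R to W: before.
Asked whether 'overlaps' holds → No.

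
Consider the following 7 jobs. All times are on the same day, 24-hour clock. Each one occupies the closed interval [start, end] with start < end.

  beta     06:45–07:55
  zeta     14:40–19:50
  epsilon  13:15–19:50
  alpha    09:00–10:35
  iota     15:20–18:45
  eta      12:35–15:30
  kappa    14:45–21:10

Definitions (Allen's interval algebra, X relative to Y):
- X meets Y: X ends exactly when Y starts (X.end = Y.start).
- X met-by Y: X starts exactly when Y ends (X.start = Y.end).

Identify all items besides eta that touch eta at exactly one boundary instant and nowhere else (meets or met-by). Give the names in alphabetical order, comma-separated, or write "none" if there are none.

none

Target eta = [12:35, 15:30].
alpha [09:00, 10:35] → before → no.
beta [06:45, 07:55] → before → no.
epsilon [13:15, 19:50] → overlapped-by → no.
iota [15:20, 18:45] → overlapped-by → no.
kappa [14:45, 21:10] → overlapped-by → no.
zeta [14:40, 19:50] → overlapped-by → no.
Result: none.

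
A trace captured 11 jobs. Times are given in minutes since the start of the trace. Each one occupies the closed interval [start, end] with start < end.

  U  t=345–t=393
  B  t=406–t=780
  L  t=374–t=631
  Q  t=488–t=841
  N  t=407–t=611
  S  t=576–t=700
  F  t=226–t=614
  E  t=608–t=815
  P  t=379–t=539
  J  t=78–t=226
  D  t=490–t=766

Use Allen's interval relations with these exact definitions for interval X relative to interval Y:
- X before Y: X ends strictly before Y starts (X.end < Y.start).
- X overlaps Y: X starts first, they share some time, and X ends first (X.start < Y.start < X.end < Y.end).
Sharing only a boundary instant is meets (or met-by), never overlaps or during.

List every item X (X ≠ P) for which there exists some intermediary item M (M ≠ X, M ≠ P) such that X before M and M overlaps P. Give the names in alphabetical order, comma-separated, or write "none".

J

Target P = [t=379, t=539].
Intermediaries M with M overlaps P: U.
Via U — items with X before U: J.
Union: J.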